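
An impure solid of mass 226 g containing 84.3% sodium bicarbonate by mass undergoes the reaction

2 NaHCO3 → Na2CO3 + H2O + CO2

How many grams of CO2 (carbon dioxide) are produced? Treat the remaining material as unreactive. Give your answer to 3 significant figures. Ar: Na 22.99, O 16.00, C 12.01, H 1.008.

49.9 g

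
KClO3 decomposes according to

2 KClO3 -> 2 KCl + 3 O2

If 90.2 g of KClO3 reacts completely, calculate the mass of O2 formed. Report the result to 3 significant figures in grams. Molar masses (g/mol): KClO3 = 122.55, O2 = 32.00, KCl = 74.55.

35.3 g

n(KClO3) = 90.20 g / 122.55 g/mol = 0.7360 mol.
From the equation the KClO3:O2 mole ratio is 2:3, so n(O2) = 0.7360 × 3/2 = 1.104 mol.
Mass of O2 = 1.104 mol × 32.00 g/mol = 35.33 g.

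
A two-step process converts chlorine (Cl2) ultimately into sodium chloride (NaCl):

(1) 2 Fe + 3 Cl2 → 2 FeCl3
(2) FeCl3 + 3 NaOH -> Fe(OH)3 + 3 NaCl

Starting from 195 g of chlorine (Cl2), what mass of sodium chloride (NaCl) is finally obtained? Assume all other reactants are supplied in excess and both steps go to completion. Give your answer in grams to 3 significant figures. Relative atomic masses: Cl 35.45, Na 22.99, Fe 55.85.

M(Cl2) = 2(35.45) = 70.90 g/mol.
M(NaCl) = 22.99 + 35.45 = 58.44 g/mol.
n(Cl2) = 195.0 / 70.90 = 2.750 mol.
Step 1 gives a 3:2 ratio of Cl2 to FeCl3, so n(FeCl3) = 1.834 mol.
In step 2 the FeCl3:NaCl ratio is 1:3, so n(NaCl) = 5.501 mol.
Mass of NaCl = 5.501 × 58.44 = 321.5 g.

321 g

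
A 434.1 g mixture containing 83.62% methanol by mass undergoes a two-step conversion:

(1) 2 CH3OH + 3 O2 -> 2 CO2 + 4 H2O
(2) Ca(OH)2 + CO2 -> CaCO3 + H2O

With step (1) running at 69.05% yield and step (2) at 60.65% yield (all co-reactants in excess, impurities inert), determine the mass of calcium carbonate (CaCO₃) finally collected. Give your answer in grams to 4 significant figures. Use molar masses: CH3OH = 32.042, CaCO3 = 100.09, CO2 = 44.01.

474.9 g

Pure CH3OH = 434.1 × 0.8362 = 362.99 g.
n(CH3OH) = 362.99 / 32.042 = 11.329 mol.
Step 1 (CH3OH:CO2 = 2:2): theoretical n(CO2) = 11.329 mol; at 69.05% yield, n(CO2) = 7.8225 mol.
Step 2 (CO2:CaCO3 = 1:1): theoretical n(CaCO3) = 7.8225 mol, so theoretical mass = 7.8225 × 100.09 = 782.95 g.
At 60.65% yield, actual mass of CaCO3 = 782.95 × 0.6065 = 474.86 g.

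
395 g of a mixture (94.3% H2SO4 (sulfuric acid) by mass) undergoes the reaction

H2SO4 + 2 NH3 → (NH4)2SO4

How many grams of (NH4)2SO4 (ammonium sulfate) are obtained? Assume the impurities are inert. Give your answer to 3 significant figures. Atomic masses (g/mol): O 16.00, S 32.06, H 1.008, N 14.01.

Mass of pure H2SO4 = 395 g × 0.943 = 372.5 g.
M(H2SO4) = 2(1.008) + 32.06 + 4(16.00) = 98.076 g/mol.
M((NH4)2SO4) = 2(14.01) + 8(1.008) + 32.06 + 4(16.00) = 132.144 g/mol.
n(H2SO4) = 372.5 g / 98.076 g/mol = 3.798 mol.
From the equation the H2SO4:(NH4)2SO4 mole ratio is 1:1, so n((NH4)2SO4) = 3.798 × 1/1 = 3.798 mol.
Mass of (NH4)2SO4 = 3.798 mol × 132.144 g/mol = 501.9 g.

502 g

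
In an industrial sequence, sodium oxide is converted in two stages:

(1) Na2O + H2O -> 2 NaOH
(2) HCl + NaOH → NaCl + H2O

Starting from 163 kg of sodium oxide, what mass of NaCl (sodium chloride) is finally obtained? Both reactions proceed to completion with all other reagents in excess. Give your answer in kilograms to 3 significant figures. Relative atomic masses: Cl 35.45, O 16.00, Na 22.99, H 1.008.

307 kg

M(Na2O) = 2(22.99) + 16.00 = 61.98 g/mol.
M(NaCl) = 22.99 + 35.45 = 58.44 g/mol.
163 kg = 163000 g.
n(Na2O) = 163000 / 61.98 = 2630 mol.
Step 1 gives a 1:2 ratio of Na2O to NaOH, so n(NaOH) = 5260 mol.
In step 2 the NaOH:NaCl ratio is 1:1, so n(NaCl) = 5260 mol.
Mass of NaCl = 5260 × 58.44 = 307400 g = 307 kg.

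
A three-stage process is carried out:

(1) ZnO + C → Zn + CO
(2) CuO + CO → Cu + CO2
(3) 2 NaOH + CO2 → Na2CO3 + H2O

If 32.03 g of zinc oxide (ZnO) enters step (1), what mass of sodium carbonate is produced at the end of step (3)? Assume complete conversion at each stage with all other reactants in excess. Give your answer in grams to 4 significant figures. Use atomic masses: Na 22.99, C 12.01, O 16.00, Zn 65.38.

41.72 g

M(ZnO) = 65.38 + 16.00 = 81.38 g/mol.
M(Na2CO3) = 2(22.99) + 12.01 + 3(16.00) = 105.99 g/mol.
n(ZnO) = 32.03 / 81.38 = 0.39359 mol.
Reaction (1): ZnO→CO ratio 1:1 ⇒ n(CO) = 0.39359 mol.
Reaction (2): CO→CO2 ratio 1:1 ⇒ n(CO2) = 0.39359 mol.
Reaction (3): CO2→Na2CO3 ratio 1:1 ⇒ n(Na2CO3) = 0.39359 mol.
Mass of Na2CO3 = 0.39359 × 105.99 = 41.716 g.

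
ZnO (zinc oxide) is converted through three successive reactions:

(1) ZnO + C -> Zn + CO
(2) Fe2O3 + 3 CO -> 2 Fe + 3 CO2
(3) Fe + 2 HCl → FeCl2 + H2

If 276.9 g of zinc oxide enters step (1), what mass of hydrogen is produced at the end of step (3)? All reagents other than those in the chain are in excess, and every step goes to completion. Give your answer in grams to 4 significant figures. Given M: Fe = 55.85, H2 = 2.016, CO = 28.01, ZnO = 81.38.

n(ZnO) = 276.9 / 81.38 = 3.4026 mol.
Reaction (1): ZnO→CO ratio 1:1 ⇒ n(CO) = 3.4026 mol.
Reaction (2): CO→Fe ratio 3:2 ⇒ n(Fe) = 2.2684 mol.
Reaction (3): Fe→H2 ratio 1:1 ⇒ n(H2) = 2.2684 mol.
Mass of H2 = 2.2684 × 2.016 = 4.5730 g.

4.573 g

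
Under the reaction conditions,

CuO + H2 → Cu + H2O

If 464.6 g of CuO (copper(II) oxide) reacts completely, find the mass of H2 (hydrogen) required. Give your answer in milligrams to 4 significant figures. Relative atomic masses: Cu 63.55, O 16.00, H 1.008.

M(CuO) = 63.55 + 16.00 = 79.55 g/mol.
M(H2) = 2(1.008) = 2.016 g/mol.
n(CuO) = 464.60 g / 79.55 g/mol = 5.8404 mol.
From the equation the CuO:H2 mole ratio is 1:1, so n(H2) = 5.8404 × 1/1 = 5.8404 mol.
Mass of H2 = 5.8404 mol × 2.016 g/mol = 11.774 g.
Converting to mg: 11.774 g = 11770 mg.

11770 mg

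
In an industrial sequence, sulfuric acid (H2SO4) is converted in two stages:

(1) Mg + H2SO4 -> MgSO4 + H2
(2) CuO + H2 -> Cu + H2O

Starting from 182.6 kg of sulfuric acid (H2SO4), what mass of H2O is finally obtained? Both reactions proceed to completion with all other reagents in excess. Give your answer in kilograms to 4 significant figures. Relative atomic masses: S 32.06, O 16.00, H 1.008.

33.54 kg

M(H2SO4) = 2(1.008) + 32.06 + 4(16.00) = 98.076 g/mol.
M(H2O) = 2(1.008) + 16.00 = 18.016 g/mol.
182.6 kg = 182600 g.
n(H2SO4) = 182600 / 98.076 = 1861.8 mol.
Step 1 gives a 1:1 ratio of H2SO4 to H2, so n(H2) = 1861.8 mol.
In step 2 the H2:H2O ratio is 1:1, so n(H2O) = 1861.8 mol.
Mass of H2O = 1861.8 × 18.016 = 33543 g = 33.54 kg.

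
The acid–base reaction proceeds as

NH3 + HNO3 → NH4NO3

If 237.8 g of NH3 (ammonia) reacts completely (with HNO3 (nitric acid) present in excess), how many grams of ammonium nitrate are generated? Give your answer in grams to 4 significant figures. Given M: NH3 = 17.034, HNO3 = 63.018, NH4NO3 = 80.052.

1118 g

n(NH3) = 237.80 g / 17.034 g/mol = 13.960 mol.
From the equation the NH3:NH4NO3 mole ratio is 1:1, so n(NH4NO3) = 13.960 × 1/1 = 13.960 mol.
Mass of NH4NO3 = 13.960 mol × 80.052 g/mol = 1117.6 g.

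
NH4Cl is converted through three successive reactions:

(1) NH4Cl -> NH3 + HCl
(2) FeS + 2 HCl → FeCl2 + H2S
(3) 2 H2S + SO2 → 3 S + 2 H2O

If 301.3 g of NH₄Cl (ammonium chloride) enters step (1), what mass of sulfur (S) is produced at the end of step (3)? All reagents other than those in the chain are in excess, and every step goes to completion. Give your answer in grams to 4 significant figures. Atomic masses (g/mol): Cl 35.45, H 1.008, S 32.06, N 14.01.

135.4 g

M(NH4Cl) = 14.01 + 4(1.008) + 35.45 = 53.492 g/mol.
M(S) = 32.06 g/mol.
n(NH4Cl) = 301.3 / 53.492 = 5.6326 mol.
Reaction (1): NH4Cl→HCl ratio 1:1 ⇒ n(HCl) = 5.6326 mol.
Reaction (2): HCl→H2S ratio 2:1 ⇒ n(H2S) = 2.8163 mol.
Reaction (3): H2S→S ratio 2:3 ⇒ n(S) = 4.2245 mol.
Mass of S = 4.2245 × 32.06 = 135.44 g.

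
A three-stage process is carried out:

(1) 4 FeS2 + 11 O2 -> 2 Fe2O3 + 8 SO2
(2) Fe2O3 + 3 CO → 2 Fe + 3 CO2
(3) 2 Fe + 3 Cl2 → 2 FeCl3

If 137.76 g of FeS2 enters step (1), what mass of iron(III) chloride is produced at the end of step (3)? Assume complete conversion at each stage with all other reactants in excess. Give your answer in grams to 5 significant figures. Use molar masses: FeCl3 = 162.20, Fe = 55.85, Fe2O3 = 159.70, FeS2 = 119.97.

n(FeS2) = 137.76 / 119.97 = 1.14829 mol.
Reaction (1): FeS2→Fe2O3 ratio 4:2 ⇒ n(Fe2O3) = 0.574144 mol.
Reaction (2): Fe2O3→Fe ratio 1:2 ⇒ n(Fe) = 1.14829 mol.
Reaction (3): Fe→FeCl3 ratio 2:2 ⇒ n(FeCl3) = 1.14829 mol.
Mass of FeCl3 = 1.14829 × 162.20 = 186.252 g.

186.25 g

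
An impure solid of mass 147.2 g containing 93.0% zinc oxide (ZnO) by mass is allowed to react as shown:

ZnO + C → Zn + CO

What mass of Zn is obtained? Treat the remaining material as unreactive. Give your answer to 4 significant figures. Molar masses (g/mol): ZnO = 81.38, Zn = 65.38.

Mass of pure ZnO = 147.2 g × 0.930 = 136.90 g.
n(ZnO) = 136.90 g / 81.38 g/mol = 1.6822 mol.
From the equation the ZnO:Zn mole ratio is 1:1, so n(Zn) = 1.6822 × 1/1 = 1.6822 mol.
Mass of Zn = 1.6822 mol × 65.38 g/mol = 109.98 g.

110.0 g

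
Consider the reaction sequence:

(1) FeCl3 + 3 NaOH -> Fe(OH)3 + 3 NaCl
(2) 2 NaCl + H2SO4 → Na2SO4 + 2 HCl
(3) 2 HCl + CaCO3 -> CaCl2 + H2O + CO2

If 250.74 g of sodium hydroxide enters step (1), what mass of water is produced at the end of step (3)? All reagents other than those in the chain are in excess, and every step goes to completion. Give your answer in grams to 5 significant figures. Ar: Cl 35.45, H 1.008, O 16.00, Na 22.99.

56.469 g

M(NaOH) = 22.99 + 16.00 + 1.008 = 39.998 g/mol.
M(H2O) = 2(1.008) + 16.00 = 18.016 g/mol.
n(NaOH) = 250.74 / 39.998 = 6.26881 mol.
Reaction (1): NaOH→NaCl ratio 3:3 ⇒ n(NaCl) = 6.26881 mol.
Reaction (2): NaCl→HCl ratio 2:2 ⇒ n(HCl) = 6.26881 mol.
Reaction (3): HCl→H2O ratio 2:1 ⇒ n(H2O) = 3.13441 mol.
Mass of H2O = 3.13441 × 18.016 = 56.4695 g.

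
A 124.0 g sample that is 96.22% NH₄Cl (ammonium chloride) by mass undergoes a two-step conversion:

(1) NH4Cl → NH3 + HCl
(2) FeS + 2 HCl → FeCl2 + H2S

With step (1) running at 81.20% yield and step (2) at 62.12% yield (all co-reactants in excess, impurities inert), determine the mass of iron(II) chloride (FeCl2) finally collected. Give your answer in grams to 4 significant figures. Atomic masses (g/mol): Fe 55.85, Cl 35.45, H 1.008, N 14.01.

71.30 g

Pure NH4Cl = 124.0 × 0.9622 = 119.31 g.
M(NH4Cl) = 14.01 + 4(1.008) + 35.45 = 53.492 g/mol.
M(FeCl2) = 55.85 + 2(35.45) = 126.75 g/mol.
n(NH4Cl) = 119.31 / 53.492 = 2.2305 mol.
Step 1 (NH4Cl:HCl = 1:1): theoretical n(HCl) = 2.2305 mol; at 81.20% yield, n(HCl) = 1.8111 mol.
Step 2 (HCl:FeCl2 = 2:1): theoretical n(FeCl2) = 0.90557 mol, so theoretical mass = 0.90557 × 126.75 = 114.78 g.
At 62.12% yield, actual mass of FeCl2 = 114.78 × 0.6212 = 71.302 g.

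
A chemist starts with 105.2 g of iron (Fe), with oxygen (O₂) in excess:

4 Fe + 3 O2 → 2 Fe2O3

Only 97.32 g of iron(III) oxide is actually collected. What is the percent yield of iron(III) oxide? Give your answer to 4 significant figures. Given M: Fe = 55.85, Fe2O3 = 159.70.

64.70 %

n(Fe) = 105.20 g / 55.85 g/mol = 1.8836 mol.
From the equation the Fe:Fe2O3 mole ratio is 4:2, so n(Fe2O3) = 1.8836 × 2/4 = 0.94181 mol.
Mass of Fe2O3 = 0.94181 mol × 159.70 g/mol = 150.41 g.
This is the theoretical yield. Percent yield = 97.32 g / 150.41 g × 100% = 64.705%.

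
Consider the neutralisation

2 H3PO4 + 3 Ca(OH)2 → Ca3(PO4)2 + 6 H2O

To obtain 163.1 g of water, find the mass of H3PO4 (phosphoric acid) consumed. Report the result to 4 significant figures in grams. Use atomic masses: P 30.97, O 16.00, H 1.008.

M(H2O) = 2(1.008) + 16.00 = 18.016 g/mol.
M(H3PO4) = 3(1.008) + 30.97 + 4(16.00) = 97.994 g/mol.
n(H2O) = 163.10 g / 18.016 g/mol = 9.0531 mol.
From the equation the H2O:H3PO4 mole ratio is 6:2, so n(H3PO4) = 9.0531 × 2/6 = 3.0177 mol.
Mass of H3PO4 = 3.0177 mol × 97.994 g/mol = 295.72 g.

295.7 g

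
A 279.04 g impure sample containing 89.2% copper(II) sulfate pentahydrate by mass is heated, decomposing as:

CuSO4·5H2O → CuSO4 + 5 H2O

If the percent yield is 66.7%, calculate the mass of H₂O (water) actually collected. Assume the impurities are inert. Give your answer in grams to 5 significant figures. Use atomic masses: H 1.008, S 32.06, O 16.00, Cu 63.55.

Pure CuSO4·5H2O available = 279.04 g × 0.892 = 248.904 g.
M(CuSO4·5H2O) = 63.55 + 32.06 + 9(16.00) + 10(1.008) = 249.69 g/mol.
M(H2O) = 2(1.008) + 16.00 = 18.016 g/mol.
n(CuSO4·5H2O) = 248.904 g / 249.69 g/mol = 0.996851 mol.
From the equation the CuSO4·5H2O:H2O mole ratio is 1:5, so n(H2O) = 0.996851 × 5/1 = 4.98425 mol.
Mass of H2O = 4.98425 mol × 18.016 g/mol = 89.7963 g.
Actual mass collected = 89.7963 g × 0.667 = 59.8941 g.

59.894 g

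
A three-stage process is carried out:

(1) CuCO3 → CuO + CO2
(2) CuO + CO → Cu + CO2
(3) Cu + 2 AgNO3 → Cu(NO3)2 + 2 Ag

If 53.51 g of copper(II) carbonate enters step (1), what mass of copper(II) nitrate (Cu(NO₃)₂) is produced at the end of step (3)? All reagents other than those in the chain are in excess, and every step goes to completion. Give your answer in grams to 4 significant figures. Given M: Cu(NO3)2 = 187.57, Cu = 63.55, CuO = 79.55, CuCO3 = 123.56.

81.23 g

n(CuCO3) = 53.51 / 123.56 = 0.43307 mol.
Reaction (1): CuCO3→CuO ratio 1:1 ⇒ n(CuO) = 0.43307 mol.
Reaction (2): CuO→Cu ratio 1:1 ⇒ n(Cu) = 0.43307 mol.
Reaction (3): Cu→Cu(NO3)2 ratio 1:1 ⇒ n(Cu(NO3)2) = 0.43307 mol.
Mass of Cu(NO3)2 = 0.43307 × 187.57 = 81.231 g.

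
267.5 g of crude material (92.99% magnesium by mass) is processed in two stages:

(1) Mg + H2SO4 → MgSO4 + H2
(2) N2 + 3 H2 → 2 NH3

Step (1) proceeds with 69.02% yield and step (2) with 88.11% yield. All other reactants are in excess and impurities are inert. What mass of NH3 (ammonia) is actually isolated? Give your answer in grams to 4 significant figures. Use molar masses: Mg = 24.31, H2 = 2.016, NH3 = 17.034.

Pure Mg = 267.5 × 0.9299 = 248.75 g.
n(Mg) = 248.75 / 24.31 = 10.232 mol.
Step 1 (Mg:H2 = 1:1): theoretical n(H2) = 10.232 mol; at 69.02% yield, n(H2) = 7.0624 mol.
Step 2 (H2:NH3 = 3:2): theoretical n(NH3) = 4.7082 mol, so theoretical mass = 4.7082 × 17.034 = 80.200 g.
At 88.11% yield, actual mass of NH3 = 80.200 × 0.8811 = 70.664 g.

70.66 g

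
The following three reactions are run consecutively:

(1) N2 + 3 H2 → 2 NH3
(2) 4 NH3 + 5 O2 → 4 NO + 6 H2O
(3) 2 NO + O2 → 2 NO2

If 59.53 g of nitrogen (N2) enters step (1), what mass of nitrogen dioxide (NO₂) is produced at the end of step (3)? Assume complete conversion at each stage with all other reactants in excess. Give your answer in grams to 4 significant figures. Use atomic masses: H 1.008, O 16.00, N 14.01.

195.5 g

M(N2) = 2(14.01) = 28.02 g/mol.
M(NO2) = 14.01 + 2(16.00) = 46.01 g/mol.
n(N2) = 59.53 / 28.02 = 2.1246 mol.
Reaction (1): N2→NH3 ratio 1:2 ⇒ n(NH3) = 4.2491 mol.
Reaction (2): NH3→NO ratio 4:4 ⇒ n(NO) = 4.2491 mol.
Reaction (3): NO→NO2 ratio 2:2 ⇒ n(NO2) = 4.2491 mol.
Mass of NO2 = 4.2491 × 46.01 = 195.50 g.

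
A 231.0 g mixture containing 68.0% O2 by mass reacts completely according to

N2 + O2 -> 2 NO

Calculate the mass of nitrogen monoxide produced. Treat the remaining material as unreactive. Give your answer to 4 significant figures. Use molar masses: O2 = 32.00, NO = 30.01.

294.6 g

Mass of pure O2 = 231.0 g × 0.680 = 157.08 g.
n(O2) = 157.08 g / 32.00 g/mol = 4.9088 mol.
From the equation the O2:NO mole ratio is 1:2, so n(NO) = 4.9088 × 2/1 = 9.8175 mol.
Mass of NO = 9.8175 mol × 30.01 g/mol = 294.62 g.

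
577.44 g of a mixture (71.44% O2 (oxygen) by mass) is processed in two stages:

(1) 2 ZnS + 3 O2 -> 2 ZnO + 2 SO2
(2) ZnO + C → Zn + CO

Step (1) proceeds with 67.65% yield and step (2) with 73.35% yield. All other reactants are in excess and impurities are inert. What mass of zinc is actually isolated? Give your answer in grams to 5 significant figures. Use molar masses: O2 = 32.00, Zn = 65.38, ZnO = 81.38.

Pure O2 = 577.44 × 0.7144 = 412.523 g.
n(O2) = 412.523 / 32.00 = 12.8913 mol.
Step 1 (O2:ZnO = 3:2): theoretical n(ZnO) = 8.59423 mol; at 67.65% yield, n(ZnO) = 5.81400 mol.
Step 2 (ZnO:Zn = 1:1): theoretical n(Zn) = 5.81400 mol, so theoretical mass = 5.81400 × 65.38 = 380.119 g.
At 73.35% yield, actual mass of Zn = 380.119 × 0.7335 = 278.817 g.

278.82 g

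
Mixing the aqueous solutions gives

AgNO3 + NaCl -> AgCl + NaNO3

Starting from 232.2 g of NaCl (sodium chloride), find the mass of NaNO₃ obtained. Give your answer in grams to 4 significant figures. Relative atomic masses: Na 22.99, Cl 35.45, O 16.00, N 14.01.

M(NaCl) = 22.99 + 35.45 = 58.44 g/mol.
M(NaNO3) = 22.99 + 14.01 + 3(16.00) = 85.00 g/mol.
n(NaCl) = 232.20 g / 58.44 g/mol = 3.9733 mol.
From the equation the NaCl:NaNO3 mole ratio is 1:1, so n(NaNO3) = 3.9733 × 1/1 = 3.9733 mol.
Mass of NaNO3 = 3.9733 mol × 85.00 g/mol = 337.73 g.

337.7 g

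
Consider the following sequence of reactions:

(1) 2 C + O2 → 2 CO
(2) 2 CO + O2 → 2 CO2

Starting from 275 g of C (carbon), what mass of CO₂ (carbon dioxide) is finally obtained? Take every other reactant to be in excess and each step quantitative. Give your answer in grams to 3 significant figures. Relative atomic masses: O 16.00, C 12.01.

1010 g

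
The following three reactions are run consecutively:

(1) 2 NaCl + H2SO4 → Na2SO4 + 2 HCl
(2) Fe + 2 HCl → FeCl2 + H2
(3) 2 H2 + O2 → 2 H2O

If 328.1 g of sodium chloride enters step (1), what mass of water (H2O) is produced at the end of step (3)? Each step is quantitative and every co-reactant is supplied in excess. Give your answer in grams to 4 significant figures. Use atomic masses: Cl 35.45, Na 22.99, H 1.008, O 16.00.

50.57 g

M(NaCl) = 22.99 + 35.45 = 58.44 g/mol.
M(H2O) = 2(1.008) + 16.00 = 18.016 g/mol.
n(NaCl) = 328.1 / 58.44 = 5.6143 mol.
Reaction (1): NaCl→HCl ratio 2:2 ⇒ n(HCl) = 5.6143 mol.
Reaction (2): HCl→H2 ratio 2:1 ⇒ n(H2) = 2.8072 mol.
Reaction (3): H2→H2O ratio 2:2 ⇒ n(H2O) = 2.8072 mol.
Mass of H2O = 2.8072 × 18.016 = 50.574 g.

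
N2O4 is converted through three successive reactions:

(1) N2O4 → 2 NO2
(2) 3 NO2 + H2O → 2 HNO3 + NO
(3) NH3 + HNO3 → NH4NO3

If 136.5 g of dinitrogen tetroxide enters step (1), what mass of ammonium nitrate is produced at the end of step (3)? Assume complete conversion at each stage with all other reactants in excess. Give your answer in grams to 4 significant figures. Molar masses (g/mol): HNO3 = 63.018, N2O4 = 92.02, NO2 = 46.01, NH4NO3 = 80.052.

158.3 g

n(N2O4) = 136.5 / 92.02 = 1.4834 mol.
Reaction (1): N2O4→NO2 ratio 1:2 ⇒ n(NO2) = 2.9667 mol.
Reaction (2): NO2→HNO3 ratio 3:2 ⇒ n(HNO3) = 1.9778 mol.
Reaction (3): HNO3→NH4NO3 ratio 1:1 ⇒ n(NH4NO3) = 1.9778 mol.
Mass of NH4NO3 = 1.9778 × 80.052 = 158.33 g.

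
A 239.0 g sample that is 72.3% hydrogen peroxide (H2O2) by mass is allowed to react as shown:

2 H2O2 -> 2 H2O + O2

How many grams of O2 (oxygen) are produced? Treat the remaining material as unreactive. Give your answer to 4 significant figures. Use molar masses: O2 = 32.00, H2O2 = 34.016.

81.28 g

Mass of pure H2O2 = 239.0 g × 0.723 = 172.80 g.
n(H2O2) = 172.80 g / 34.016 g/mol = 5.0799 mol.
From the equation the H2O2:O2 mole ratio is 2:1, so n(O2) = 5.0799 × 1/2 = 2.5399 mol.
Mass of O2 = 2.5399 mol × 32.00 g/mol = 81.278 g.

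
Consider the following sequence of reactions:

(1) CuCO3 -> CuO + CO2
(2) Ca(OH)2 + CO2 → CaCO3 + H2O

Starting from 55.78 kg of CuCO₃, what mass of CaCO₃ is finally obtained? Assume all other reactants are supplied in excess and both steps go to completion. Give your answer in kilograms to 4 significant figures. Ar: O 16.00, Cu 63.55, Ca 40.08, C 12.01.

M(CuCO3) = 63.55 + 12.01 + 3(16.00) = 123.56 g/mol.
M(CaCO3) = 40.08 + 12.01 + 3(16.00) = 100.09 g/mol.
55.78 kg = 55780 g.
n(CuCO3) = 55780 / 123.56 = 451.44 mol.
Step 1 gives a 1:1 ratio of CuCO3 to CO2, so n(CO2) = 451.44 mol.
In step 2 the CO2:CaCO3 ratio is 1:1, so n(CaCO3) = 451.44 mol.
Mass of CaCO3 = 451.44 × 100.09 = 45185 g = 45.18 kg.

45.18 kg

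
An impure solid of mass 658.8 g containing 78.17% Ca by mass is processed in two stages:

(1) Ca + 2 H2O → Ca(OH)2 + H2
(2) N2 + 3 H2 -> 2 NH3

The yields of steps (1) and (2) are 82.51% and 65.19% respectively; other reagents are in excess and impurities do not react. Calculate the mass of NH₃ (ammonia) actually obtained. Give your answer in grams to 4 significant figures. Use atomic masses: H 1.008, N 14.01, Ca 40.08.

Pure Ca = 658.8 × 0.7817 = 514.98 g.
M(Ca) = 40.08 g/mol.
M(NH3) = 14.01 + 3(1.008) = 17.034 g/mol.
n(Ca) = 514.98 / 40.08 = 12.849 mol.
Step 1 (Ca:H2 = 1:1): theoretical n(H2) = 12.849 mol; at 82.51% yield, n(H2) = 10.602 mol.
Step 2 (H2:NH3 = 3:2): theoretical n(NH3) = 7.0678 mol, so theoretical mass = 7.0678 × 17.034 = 120.39 g.
At 65.19% yield, actual mass of NH3 = 120.39 × 0.6519 = 78.484 g.

78.48 g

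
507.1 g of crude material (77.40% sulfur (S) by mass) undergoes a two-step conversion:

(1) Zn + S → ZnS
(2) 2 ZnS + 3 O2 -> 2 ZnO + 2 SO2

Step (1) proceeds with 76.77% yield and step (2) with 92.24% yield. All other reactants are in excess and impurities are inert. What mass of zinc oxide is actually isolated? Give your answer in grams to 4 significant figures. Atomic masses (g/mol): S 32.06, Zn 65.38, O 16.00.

705.5 g

Pure S = 507.1 × 0.7740 = 392.50 g.
M(S) = 32.06 g/mol.
M(ZnO) = 65.38 + 16.00 = 81.38 g/mol.
n(S) = 392.50 / 32.06 = 12.243 mol.
Step 1 (S:ZnS = 1:1): theoretical n(ZnS) = 12.243 mol; at 76.77% yield, n(ZnS) = 9.3986 mol.
Step 2 (ZnS:ZnO = 2:2): theoretical n(ZnO) = 9.3986 mol, so theoretical mass = 9.3986 × 81.38 = 764.86 g.
At 92.24% yield, actual mass of ZnO = 764.86 × 0.9224 = 705.50 g.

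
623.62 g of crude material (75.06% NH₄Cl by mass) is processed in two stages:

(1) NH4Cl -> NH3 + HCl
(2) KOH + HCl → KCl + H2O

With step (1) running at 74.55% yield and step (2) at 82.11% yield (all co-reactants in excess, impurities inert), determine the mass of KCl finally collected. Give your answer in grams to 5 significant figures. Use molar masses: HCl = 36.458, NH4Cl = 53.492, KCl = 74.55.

399.33 g

Pure NH4Cl = 623.62 × 0.7506 = 468.089 g.
n(NH4Cl) = 468.089 / 53.492 = 8.75064 mol.
Step 1 (NH4Cl:HCl = 1:1): theoretical n(HCl) = 8.75064 mol; at 74.55% yield, n(HCl) = 6.52360 mol.
Step 2 (HCl:KCl = 1:1): theoretical n(KCl) = 6.52360 mol, so theoretical mass = 6.52360 × 74.55 = 486.334 g.
At 82.11% yield, actual mass of KCl = 486.334 × 0.8211 = 399.329 g.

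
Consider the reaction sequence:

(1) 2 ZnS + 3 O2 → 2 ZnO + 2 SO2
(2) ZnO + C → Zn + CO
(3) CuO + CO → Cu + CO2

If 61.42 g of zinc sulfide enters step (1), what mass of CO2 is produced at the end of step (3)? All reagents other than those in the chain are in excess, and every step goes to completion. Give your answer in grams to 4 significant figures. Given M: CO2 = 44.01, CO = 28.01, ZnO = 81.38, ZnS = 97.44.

27.74 g

n(ZnS) = 61.42 / 97.44 = 0.63034 mol.
Reaction (1): ZnS→ZnO ratio 2:2 ⇒ n(ZnO) = 0.63034 mol.
Reaction (2): ZnO→CO ratio 1:1 ⇒ n(CO) = 0.63034 mol.
Reaction (3): CO→CO2 ratio 1:1 ⇒ n(CO2) = 0.63034 mol.
Mass of CO2 = 0.63034 × 44.01 = 27.741 g.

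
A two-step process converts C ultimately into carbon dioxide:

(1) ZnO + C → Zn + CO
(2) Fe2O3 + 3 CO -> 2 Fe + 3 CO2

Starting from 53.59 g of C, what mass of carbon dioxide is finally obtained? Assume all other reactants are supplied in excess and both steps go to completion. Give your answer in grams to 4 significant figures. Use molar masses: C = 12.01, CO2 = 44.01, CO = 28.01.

n(C) = 53.590 / 12.01 = 4.4621 mol.
Step 1 gives a 1:1 ratio of C to CO, so n(CO) = 4.4621 mol.
In step 2 the CO:CO2 ratio is 3:3, so n(CO2) = 4.4621 mol.
Mass of CO2 = 4.4621 × 44.01 = 196.38 g.

196.4 g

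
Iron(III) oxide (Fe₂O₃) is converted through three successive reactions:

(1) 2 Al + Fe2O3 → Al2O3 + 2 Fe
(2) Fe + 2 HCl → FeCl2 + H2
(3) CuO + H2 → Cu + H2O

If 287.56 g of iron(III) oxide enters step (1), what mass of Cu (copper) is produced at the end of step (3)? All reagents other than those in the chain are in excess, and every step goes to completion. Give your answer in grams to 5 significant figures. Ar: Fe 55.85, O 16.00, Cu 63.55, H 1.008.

M(Fe2O3) = 2(55.85) + 3(16.00) = 159.70 g/mol.
M(Cu) = 63.55 g/mol.
n(Fe2O3) = 287.56 / 159.70 = 1.80063 mol.
Reaction (1): Fe2O3→Fe ratio 1:2 ⇒ n(Fe) = 3.60125 mol.
Reaction (2): Fe→H2 ratio 1:1 ⇒ n(H2) = 3.60125 mol.
Reaction (3): H2→Cu ratio 1:1 ⇒ n(Cu) = 3.60125 mol.
Mass of Cu = 3.60125 × 63.55 = 228.860 g.

228.86 g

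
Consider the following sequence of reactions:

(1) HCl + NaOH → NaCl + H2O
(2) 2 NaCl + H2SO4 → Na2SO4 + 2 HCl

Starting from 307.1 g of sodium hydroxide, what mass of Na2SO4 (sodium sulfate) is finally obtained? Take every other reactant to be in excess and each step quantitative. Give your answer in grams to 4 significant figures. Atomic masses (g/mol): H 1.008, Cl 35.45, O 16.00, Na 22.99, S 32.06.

M(NaOH) = 22.99 + 16.00 + 1.008 = 39.998 g/mol.
M(Na2SO4) = 2(22.99) + 32.06 + 4(16.00) = 142.04 g/mol.
n(NaOH) = 307.10 / 39.998 = 7.6779 mol.
Step 1 gives a 1:1 ratio of NaOH to NaCl, so n(NaCl) = 7.6779 mol.
In step 2 the NaCl:Na2SO4 ratio is 2:1, so n(Na2SO4) = 3.8389 mol.
Mass of Na2SO4 = 3.8389 × 142.04 = 545.28 g.

545.3 g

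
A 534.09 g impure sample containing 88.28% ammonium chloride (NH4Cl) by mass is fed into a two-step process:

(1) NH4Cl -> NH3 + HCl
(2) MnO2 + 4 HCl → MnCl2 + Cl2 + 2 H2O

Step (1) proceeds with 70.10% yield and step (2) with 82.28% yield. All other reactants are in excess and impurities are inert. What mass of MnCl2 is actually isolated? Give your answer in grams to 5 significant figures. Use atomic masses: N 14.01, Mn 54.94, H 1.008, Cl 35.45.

159.94 g

Pure NH4Cl = 534.09 × 0.8828 = 471.495 g.
M(NH4Cl) = 14.01 + 4(1.008) + 35.45 = 53.492 g/mol.
M(MnCl2) = 54.94 + 2(35.45) = 125.84 g/mol.
n(NH4Cl) = 471.495 / 53.492 = 8.81430 mol.
Step 1 (NH4Cl:HCl = 1:1): theoretical n(HCl) = 8.81430 mol; at 70.10% yield, n(HCl) = 6.17883 mol.
Step 2 (HCl:MnCl2 = 4:1): theoretical n(MnCl2) = 1.54471 mol, so theoretical mass = 1.54471 × 125.84 = 194.386 g.
At 82.28% yield, actual mass of MnCl2 = 194.386 × 0.8228 = 159.941 g.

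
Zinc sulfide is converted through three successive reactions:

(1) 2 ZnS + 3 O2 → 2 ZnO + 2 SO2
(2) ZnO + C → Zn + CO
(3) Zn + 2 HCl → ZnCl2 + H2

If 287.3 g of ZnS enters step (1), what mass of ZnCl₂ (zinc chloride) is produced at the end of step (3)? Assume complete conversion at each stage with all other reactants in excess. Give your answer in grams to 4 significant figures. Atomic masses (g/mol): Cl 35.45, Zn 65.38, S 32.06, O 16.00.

M(ZnS) = 65.38 + 32.06 = 97.44 g/mol.
M(ZnCl2) = 65.38 + 2(35.45) = 136.28 g/mol.
n(ZnS) = 287.3 / 97.44 = 2.9485 mol.
Reaction (1): ZnS→ZnO ratio 2:2 ⇒ n(ZnO) = 2.9485 mol.
Reaction (2): ZnO→Zn ratio 1:1 ⇒ n(Zn) = 2.9485 mol.
Reaction (3): Zn→ZnCl2 ratio 1:1 ⇒ n(ZnCl2) = 2.9485 mol.
Mass of ZnCl2 = 2.9485 × 136.28 = 401.82 g.

401.8 g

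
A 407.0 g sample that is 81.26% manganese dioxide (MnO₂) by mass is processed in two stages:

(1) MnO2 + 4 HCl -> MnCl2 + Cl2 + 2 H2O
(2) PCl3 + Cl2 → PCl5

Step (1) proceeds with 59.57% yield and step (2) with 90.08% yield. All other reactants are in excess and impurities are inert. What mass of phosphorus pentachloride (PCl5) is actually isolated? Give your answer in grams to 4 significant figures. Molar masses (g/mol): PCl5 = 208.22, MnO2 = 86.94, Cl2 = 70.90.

425.0 g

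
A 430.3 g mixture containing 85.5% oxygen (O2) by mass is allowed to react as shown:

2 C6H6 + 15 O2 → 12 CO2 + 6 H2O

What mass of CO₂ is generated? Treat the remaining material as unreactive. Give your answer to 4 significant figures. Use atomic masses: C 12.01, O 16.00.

Mass of pure O2 = 430.3 g × 0.855 = 367.91 g.
M(O2) = 2(16.00) = 32.00 g/mol.
M(CO2) = 12.01 + 2(16.00) = 44.01 g/mol.
n(O2) = 367.91 g / 32.00 g/mol = 11.497 mol.
From the equation the O2:CO2 mole ratio is 15:12, so n(CO2) = 11.497 × 12/15 = 9.1977 mol.
Mass of CO2 = 9.1977 mol × 44.01 g/mol = 404.79 g.

404.8 g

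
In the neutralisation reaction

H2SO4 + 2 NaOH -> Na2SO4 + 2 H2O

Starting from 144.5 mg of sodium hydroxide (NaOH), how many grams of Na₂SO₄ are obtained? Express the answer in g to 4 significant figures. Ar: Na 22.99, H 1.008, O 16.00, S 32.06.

0.2566 g

M(NaOH) = 22.99 + 16.00 + 1.008 = 39.998 g/mol.
M(Na2SO4) = 2(22.99) + 32.06 + 4(16.00) = 142.04 g/mol.
Convert: 144.5 mg = 0.14450 g.
n(NaOH) = 0.14450 g / 39.998 g/mol = 0.0036127 mol.
From the equation the NaOH:Na2SO4 mole ratio is 2:1, so n(Na2SO4) = 0.0036127 × 1/2 = 0.0018063 mol.
Mass of Na2SO4 = 0.0018063 mol × 142.04 g/mol = 0.25657 g.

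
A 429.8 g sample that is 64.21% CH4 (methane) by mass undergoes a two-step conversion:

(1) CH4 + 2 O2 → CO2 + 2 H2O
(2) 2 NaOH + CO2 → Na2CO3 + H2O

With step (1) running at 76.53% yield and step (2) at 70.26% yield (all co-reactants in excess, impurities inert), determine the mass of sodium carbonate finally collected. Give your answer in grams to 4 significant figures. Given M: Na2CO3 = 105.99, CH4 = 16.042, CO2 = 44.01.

980.4 g

Pure CH4 = 429.8 × 0.6421 = 275.97 g.
n(CH4) = 275.97 / 16.042 = 17.203 mol.
Step 1 (CH4:CO2 = 1:1): theoretical n(CO2) = 17.203 mol; at 76.53% yield, n(CO2) = 13.166 mol.
Step 2 (CO2:Na2CO3 = 1:1): theoretical n(Na2CO3) = 13.166 mol, so theoretical mass = 13.166 × 105.99 = 1395.4 g.
At 70.26% yield, actual mass of Na2CO3 = 1395.4 × 0.7026 = 980.43 g.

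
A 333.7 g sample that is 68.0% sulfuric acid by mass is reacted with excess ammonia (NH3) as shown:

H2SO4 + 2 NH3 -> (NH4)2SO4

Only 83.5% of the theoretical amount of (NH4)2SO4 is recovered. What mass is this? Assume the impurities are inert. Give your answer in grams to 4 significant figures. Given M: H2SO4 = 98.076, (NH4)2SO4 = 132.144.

255.3 g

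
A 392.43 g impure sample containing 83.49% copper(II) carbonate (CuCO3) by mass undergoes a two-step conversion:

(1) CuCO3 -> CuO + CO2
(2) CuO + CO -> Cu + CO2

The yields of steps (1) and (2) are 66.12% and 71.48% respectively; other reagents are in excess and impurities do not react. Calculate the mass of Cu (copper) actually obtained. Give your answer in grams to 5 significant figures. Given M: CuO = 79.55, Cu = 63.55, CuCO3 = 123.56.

Pure CuCO3 = 392.43 × 0.8349 = 327.640 g.
n(CuCO3) = 327.640 / 123.56 = 2.65167 mol.
Step 1 (CuCO3:CuO = 1:1): theoretical n(CuO) = 2.65167 mol; at 66.12% yield, n(CuO) = 1.75328 mol.
Step 2 (CuO:Cu = 1:1): theoretical n(Cu) = 1.75328 mol, so theoretical mass = 1.75328 × 63.55 = 111.421 g.
At 71.48% yield, actual mass of Cu = 111.421 × 0.7148 = 79.6438 g.

79.644 g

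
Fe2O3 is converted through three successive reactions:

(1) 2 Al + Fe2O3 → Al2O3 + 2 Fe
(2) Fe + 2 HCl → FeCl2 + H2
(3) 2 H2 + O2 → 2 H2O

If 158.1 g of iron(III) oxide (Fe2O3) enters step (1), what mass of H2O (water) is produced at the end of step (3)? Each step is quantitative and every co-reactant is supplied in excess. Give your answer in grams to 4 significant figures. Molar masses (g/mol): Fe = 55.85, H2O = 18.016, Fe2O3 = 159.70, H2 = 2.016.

n(Fe2O3) = 158.1 / 159.70 = 0.98998 mol.
Reaction (1): Fe2O3→Fe ratio 1:2 ⇒ n(Fe) = 1.9800 mol.
Reaction (2): Fe→H2 ratio 1:1 ⇒ n(H2) = 1.9800 mol.
Reaction (3): H2→H2O ratio 2:2 ⇒ n(H2O) = 1.9800 mol.
Mass of H2O = 1.9800 × 18.016 = 35.671 g.

35.67 g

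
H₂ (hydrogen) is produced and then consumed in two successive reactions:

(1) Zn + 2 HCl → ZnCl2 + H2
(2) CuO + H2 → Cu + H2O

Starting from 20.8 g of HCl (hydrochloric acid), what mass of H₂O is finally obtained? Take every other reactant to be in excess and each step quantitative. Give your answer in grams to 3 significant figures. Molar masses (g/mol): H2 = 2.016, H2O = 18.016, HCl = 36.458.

n(HCl) = 20.80 / 36.458 = 0.5705 mol.
Step 1 gives a 2:1 ratio of HCl to H2, so n(H2) = 0.2853 mol.
In step 2 the H2:H2O ratio is 1:1, so n(H2O) = 0.2853 mol.
Mass of H2O = 0.2853 × 18.016 = 5.139 g.

5.14 g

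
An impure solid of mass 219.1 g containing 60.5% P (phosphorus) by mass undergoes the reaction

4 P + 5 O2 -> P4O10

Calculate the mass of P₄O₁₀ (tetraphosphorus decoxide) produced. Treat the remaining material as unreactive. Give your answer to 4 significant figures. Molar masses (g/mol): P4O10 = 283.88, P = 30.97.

303.8 g

Mass of pure P = 219.1 g × 0.605 = 132.56 g.
n(P) = 132.56 g / 30.97 g/mol = 4.2801 mol.
From the equation the P:P4O10 mole ratio is 4:1, so n(P4O10) = 4.2801 × 1/4 = 1.0700 mol.
Mass of P4O10 = 1.0700 mol × 283.88 g/mol = 303.76 g.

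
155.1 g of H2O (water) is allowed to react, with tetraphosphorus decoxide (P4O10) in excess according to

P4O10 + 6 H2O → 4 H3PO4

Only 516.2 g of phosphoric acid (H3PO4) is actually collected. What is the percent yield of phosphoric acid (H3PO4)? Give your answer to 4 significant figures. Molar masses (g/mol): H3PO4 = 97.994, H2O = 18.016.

91.78 %

n(H2O) = 155.10 g / 18.016 g/mol = 8.6090 mol.
From the equation the H2O:H3PO4 mole ratio is 6:4, so n(H3PO4) = 8.6090 × 4/6 = 5.7393 mol.
Mass of H3PO4 = 5.7393 mol × 97.994 g/mol = 562.42 g.
This is the theoretical yield. Percent yield = 516.2 g / 562.42 g × 100% = 91.782%.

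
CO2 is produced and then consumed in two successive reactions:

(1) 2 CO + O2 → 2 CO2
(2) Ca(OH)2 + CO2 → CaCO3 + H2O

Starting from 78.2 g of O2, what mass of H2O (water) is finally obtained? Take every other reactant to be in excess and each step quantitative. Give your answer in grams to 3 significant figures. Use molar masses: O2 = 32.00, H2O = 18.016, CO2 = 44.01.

88.1 g

n(O2) = 78.20 / 32.00 = 2.444 mol.
Step 1 gives a 1:2 ratio of O2 to CO2, so n(CO2) = 4.888 mol.
In step 2 the CO2:H2O ratio is 1:1, so n(H2O) = 4.888 mol.
Mass of H2O = 4.888 × 18.016 = 88.05 g.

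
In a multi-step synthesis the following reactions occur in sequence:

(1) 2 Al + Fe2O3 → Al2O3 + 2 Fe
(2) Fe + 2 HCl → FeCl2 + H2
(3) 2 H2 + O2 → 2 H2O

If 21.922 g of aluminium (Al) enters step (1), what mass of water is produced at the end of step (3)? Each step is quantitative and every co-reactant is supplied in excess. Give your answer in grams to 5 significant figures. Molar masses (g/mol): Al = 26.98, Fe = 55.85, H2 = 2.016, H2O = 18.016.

n(Al) = 21.922 / 26.98 = 0.812528 mol.
Reaction (1): Al→Fe ratio 2:2 ⇒ n(Fe) = 0.812528 mol.
Reaction (2): Fe→H2 ratio 1:1 ⇒ n(H2) = 0.812528 mol.
Reaction (3): H2→H2O ratio 2:2 ⇒ n(H2O) = 0.812528 mol.
Mass of H2O = 0.812528 × 18.016 = 14.6385 g.

14.639 g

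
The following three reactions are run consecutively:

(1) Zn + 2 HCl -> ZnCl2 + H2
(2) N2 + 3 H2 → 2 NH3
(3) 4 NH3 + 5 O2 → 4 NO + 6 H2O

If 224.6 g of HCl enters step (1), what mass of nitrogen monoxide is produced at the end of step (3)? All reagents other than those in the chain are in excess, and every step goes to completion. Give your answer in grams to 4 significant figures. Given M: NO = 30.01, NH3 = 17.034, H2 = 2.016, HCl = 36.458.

n(HCl) = 224.6 / 36.458 = 6.1605 mol.
Reaction (1): HCl→H2 ratio 2:1 ⇒ n(H2) = 3.0803 mol.
Reaction (2): H2→NH3 ratio 3:2 ⇒ n(NH3) = 2.0535 mol.
Reaction (3): NH3→NO ratio 4:4 ⇒ n(NO) = 2.0535 mol.
Mass of NO = 2.0535 × 30.01 = 61.626 g.

61.63 g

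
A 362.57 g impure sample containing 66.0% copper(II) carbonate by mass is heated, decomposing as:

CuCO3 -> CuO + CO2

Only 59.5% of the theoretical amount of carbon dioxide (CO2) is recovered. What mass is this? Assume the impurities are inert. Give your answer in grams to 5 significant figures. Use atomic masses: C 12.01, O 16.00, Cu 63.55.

50.714 g

Pure CuCO3 available = 362.57 g × 0.660 = 239.296 g.
M(CuCO3) = 63.55 + 12.01 + 3(16.00) = 123.56 g/mol.
M(CO2) = 12.01 + 2(16.00) = 44.01 g/mol.
n(CuCO3) = 239.296 g / 123.56 g/mol = 1.93668 mol.
From the equation the CuCO3:CO2 mole ratio is 1:1, so n(CO2) = 1.93668 × 1/1 = 1.93668 mol.
Mass of CO2 = 1.93668 mol × 44.01 g/mol = 85.2333 g.
Actual mass collected = 85.2333 g × 0.595 = 50.7138 g.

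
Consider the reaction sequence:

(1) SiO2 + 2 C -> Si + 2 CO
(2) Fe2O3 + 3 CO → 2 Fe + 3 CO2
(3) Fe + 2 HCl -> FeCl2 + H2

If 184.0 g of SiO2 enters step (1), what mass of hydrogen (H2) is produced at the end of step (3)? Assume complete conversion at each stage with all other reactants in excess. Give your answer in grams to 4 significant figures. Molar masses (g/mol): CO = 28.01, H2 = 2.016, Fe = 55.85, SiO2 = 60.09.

8.231 g

n(SiO2) = 184.0 / 60.09 = 3.0621 mol.
Reaction (1): SiO2→CO ratio 1:2 ⇒ n(CO) = 6.1241 mol.
Reaction (2): CO→Fe ratio 3:2 ⇒ n(Fe) = 4.0828 mol.
Reaction (3): Fe→H2 ratio 1:1 ⇒ n(H2) = 4.0828 mol.
Mass of H2 = 4.0828 × 2.016 = 8.2309 g.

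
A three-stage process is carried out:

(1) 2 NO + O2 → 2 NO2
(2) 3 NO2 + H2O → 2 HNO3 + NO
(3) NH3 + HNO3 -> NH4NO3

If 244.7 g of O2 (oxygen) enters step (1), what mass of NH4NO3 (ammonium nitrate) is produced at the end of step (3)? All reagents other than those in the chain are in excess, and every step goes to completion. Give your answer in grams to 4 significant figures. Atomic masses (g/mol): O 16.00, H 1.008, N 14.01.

M(O2) = 2(16.00) = 32.00 g/mol.
M(NH4NO3) = 2(14.01) + 4(1.008) + 3(16.00) = 80.052 g/mol.
n(O2) = 244.7 / 32.00 = 7.6469 mol.
Reaction (1): O2→NO2 ratio 1:2 ⇒ n(NO2) = 15.294 mol.
Reaction (2): NO2→HNO3 ratio 3:2 ⇒ n(HNO3) = 10.196 mol.
Reaction (3): HNO3→NH4NO3 ratio 1:1 ⇒ n(NH4NO3) = 10.196 mol.
Mass of NH4NO3 = 10.196 × 80.052 = 816.20 g.

816.2 g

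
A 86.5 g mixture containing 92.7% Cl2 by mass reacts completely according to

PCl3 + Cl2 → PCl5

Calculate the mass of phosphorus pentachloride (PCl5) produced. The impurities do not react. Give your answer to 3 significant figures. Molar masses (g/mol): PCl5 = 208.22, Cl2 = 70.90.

Mass of pure Cl2 = 86.5 g × 0.927 = 80.19 g.
n(Cl2) = 80.19 g / 70.90 g/mol = 1.131 mol.
From the equation the Cl2:PCl5 mole ratio is 1:1, so n(PCl5) = 1.131 × 1/1 = 1.131 mol.
Mass of PCl5 = 1.131 mol × 208.22 g/mol = 235.5 g.

235 g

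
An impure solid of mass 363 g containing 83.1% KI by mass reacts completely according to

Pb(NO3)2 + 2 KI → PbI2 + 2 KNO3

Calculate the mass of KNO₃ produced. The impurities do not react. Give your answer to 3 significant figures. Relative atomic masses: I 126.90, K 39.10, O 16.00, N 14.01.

Mass of pure KI = 363 g × 0.831 = 301.7 g.
M(KI) = 39.10 + 126.90 = 166.00 g/mol.
M(KNO3) = 39.10 + 14.01 + 3(16.00) = 101.11 g/mol.
n(KI) = 301.7 g / 166.00 g/mol = 1.817 mol.
From the equation the KI:KNO3 mole ratio is 2:2, so n(KNO3) = 1.817 × 2/2 = 1.817 mol.
Mass of KNO3 = 1.817 mol × 101.11 g/mol = 183.7 g.

184 g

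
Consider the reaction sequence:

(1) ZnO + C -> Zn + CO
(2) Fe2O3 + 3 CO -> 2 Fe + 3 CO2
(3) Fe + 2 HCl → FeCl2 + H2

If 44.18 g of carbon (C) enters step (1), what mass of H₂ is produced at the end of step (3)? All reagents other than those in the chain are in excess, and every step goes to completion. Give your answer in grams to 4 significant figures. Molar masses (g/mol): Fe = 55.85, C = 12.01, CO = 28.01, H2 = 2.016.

4.944 g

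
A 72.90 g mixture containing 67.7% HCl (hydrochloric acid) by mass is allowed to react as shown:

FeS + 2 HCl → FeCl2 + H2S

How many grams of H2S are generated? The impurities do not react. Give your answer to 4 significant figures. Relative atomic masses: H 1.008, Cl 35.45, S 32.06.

Mass of pure HCl = 72.90 g × 0.677 = 49.353 g.
M(HCl) = 1.008 + 35.45 = 36.458 g/mol.
M(H2S) = 2(1.008) + 32.06 = 34.076 g/mol.
n(HCl) = 49.353 g / 36.458 g/mol = 1.3537 mol.
From the equation the HCl:H2S mole ratio is 2:1, so n(H2S) = 1.3537 × 1/2 = 0.67685 mol.
Mass of H2S = 0.67685 mol × 34.076 g/mol = 23.064 g.

23.06 g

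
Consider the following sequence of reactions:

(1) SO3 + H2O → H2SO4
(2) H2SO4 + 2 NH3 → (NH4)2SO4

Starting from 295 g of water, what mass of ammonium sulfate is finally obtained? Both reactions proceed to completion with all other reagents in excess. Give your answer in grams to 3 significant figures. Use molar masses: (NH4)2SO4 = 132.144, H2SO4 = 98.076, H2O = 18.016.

n(H2O) = 295.0 / 18.016 = 16.37 mol.
Step 1 gives a 1:1 ratio of H2O to H2SO4, so n(H2SO4) = 16.37 mol.
In step 2 the H2SO4:(NH4)2SO4 ratio is 1:1, so n((NH4)2SO4) = 16.37 mol.
Mass of (NH4)2SO4 = 16.37 × 132.144 = 2164 g.

2160 g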